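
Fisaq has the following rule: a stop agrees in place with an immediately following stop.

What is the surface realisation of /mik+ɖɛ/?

/k/ is a voiceless velar stop. The following trigger /ɖ/ is retroflex, so /k/ must become retroflex as well.
A voiceless retroflex stop is [ʈ], so the surface segment is [ʈ].

[miʈɖɛ]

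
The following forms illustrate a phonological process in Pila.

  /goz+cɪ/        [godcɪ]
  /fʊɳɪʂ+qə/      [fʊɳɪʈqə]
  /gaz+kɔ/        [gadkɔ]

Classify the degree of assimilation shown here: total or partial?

The segment that alternates is /z/, which surfaces as [d] when adjacent to /c/.
The change fricative → stop matches the manner of the following /c/, identifying this as manner assimilation.
Place and voice are unchanged, so the assimilation is partial, not total.
The same holds elsewhere in the data: /ʂ/ → [ʈ] before /q/ (fricative → stop, matching a stop); /z/ → [d] before /k/ (fricative → stop, matching a stop) — only manner changes, and always toward the following segment.

partial assimilation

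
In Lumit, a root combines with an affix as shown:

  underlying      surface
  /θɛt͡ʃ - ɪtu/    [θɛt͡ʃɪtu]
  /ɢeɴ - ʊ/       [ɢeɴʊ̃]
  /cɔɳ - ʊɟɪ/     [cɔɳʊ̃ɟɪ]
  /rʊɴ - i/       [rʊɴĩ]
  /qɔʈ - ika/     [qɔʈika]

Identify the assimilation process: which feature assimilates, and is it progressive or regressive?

progressive nasality assimilation (vowel nasalisation)

The vowel /ʊ/ surfaces as nasalised [ʊ̃] next to the preceding nasal /ɴ/ — it has acquired the [+nasal] feature of its neighbour.
Likewise in the remaining data: /ʊ/ → [ʊ̃] after /ɳ/; /i/ → [ĩ] after /ɴ/ — each time a vowel is nasalised next to a preceding nasal.
No change occurs in [θɛt͡ʃɪtu], [qɔʈika] because the vowel at the boundary is adjacent to an oral consonant, not a nasal (/ɪ/ next to /t͡ʃ/; /i/ next to /ʈ/).
Because the conditioning nasal is to the left of the vowel that changes, the process is progressive (perseverative).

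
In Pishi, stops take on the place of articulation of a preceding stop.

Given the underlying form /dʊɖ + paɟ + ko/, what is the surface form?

/p/ is a voiceless bilabial stop. The preceding trigger /ɖ/ is retroflex, so /p/ must become retroflex as well.
Changing only its place to retroflex gives [ʈ] — the voiceless retroflex stop.
At the second juncture, /k/ likewise becomes [c] adjacent to /ɟ/.

[dʊɖʈaɟco]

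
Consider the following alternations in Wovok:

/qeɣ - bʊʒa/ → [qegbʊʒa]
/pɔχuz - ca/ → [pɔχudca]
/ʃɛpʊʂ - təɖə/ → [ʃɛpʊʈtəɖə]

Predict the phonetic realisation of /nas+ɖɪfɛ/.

[natɖɪfɛ]

The data show regressive manner assimilation: /ɣ/ → [g] before /b/; /z/ → [d] before /c/; /ʂ/ → [ʈ] before /t/. In each pair only manner changes, matching the following consonant, while place and voice stay constant.
The rule targets /s/ (voiceless alveolar fricative), which sits before the trigger /ɖ/ (stop).
A voiceless alveolar stop is [t], so the surface segment is [t].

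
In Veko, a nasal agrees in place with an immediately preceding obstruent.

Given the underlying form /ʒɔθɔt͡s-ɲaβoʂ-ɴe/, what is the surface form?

[ʒɔθɔt͡snaβoʂɳe]

/ɲ/ is a voiced palatal nasal. The preceding trigger /t͡s/ is alveolar, so /ɲ/ must become alveolar as well.
A voiced alveolar nasal is [n], so the surface segment is [n].
At the second juncture, /ɴ/ likewise becomes [ɳ] adjacent to /ʂ/.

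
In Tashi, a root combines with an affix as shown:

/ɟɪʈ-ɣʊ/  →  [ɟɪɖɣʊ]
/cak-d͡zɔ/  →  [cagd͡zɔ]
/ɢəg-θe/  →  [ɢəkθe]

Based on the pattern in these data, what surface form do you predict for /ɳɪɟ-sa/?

[ɳɪcsa]

The data show regressive voicing assimilation: /ʈ/ → [ɖ] before /ɣ/; /k/ → [g] before /d͡z/; /g/ → [k] before /θ/. In each pair only voicing changes, matching the following consonant, while place and manner stay constant.
The rule targets /ɟ/ (voiced palatal stop), which sits before the trigger /s/ (voiceless).
A voiceless palatal stop is [c], so the surface segment is [c].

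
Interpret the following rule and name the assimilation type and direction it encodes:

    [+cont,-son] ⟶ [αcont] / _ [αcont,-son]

regressive manner assimilation

The shared variable α links the value of [cont] on the target to that of the neighbouring obstruent. [cont] distinguishes stops from fricatives — a manner-of-articulation feature — so this is manner assimilation.
Since the environment is written after the underscore, the trigger follows the target; the direction is regressive.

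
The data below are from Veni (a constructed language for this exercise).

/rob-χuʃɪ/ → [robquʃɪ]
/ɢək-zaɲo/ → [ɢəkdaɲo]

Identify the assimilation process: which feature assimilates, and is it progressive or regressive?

Comparing underlying and surface forms, /χ/ → [q] is the alternation; the neighbouring /b/ is constant.
/χ/ is a fricative while /b/ is a stop; the output [q] is a stop, matching the trigger — so the feature that spreads is manner.
Place and voice are unchanged, so the assimilation is partial, not total.
The same holds elsewhere in the data: /z/ → [d] after /k/ (fricative → stop, matching a stop) — only manner changes, and always toward the preceding segment.
Since the segment that changes follows the conditioning segment, the assimilation is progressive.

progressive manner assimilation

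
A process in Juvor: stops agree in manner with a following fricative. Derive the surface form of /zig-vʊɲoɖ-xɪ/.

[ziɣvʊɲoʐxɪ]

The rule targets /g/ (voiced velar stop), which sits before the trigger /v/ (fricative).
A voiced velar fricative is [ɣ], so the surface segment is [ɣ].
The same rule applies at the second boundary: /ɖ/ → [ʐ] next to /x/.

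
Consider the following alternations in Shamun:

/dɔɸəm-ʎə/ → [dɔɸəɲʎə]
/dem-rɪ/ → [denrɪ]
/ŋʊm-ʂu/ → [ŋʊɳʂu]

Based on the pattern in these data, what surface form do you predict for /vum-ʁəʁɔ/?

[vuɴʁəʁɔ]

The data show regressive place assimilation: /m/ → [ɲ] before /ʎ/; /m/ → [n] before /r/; /m/ → [ɳ] before /ʂ/. In each pair only place changes, matching the following consonant, while manner and voice stay constant.
The rule targets /m/ (voiced bilabial nasal), which sits before the trigger /ʁ/ (uvular).
Changing only its place to uvular gives [ɴ] — the voiced uvular nasal.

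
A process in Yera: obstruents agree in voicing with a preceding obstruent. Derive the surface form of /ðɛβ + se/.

The rule targets /s/ (voiceless alveolar fricative), which sits after the trigger /β/ (voiced).
A voiced alveolar fricative is [z], so the surface segment is [z].

[ðɛβze]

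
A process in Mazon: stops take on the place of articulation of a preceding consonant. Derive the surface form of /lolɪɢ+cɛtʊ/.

[lolɪɢqɛtʊ]

/c/ is a voiceless palatal stop. The preceding trigger /ɢ/ is uvular, so /c/ must become uvular as well.
The voiceless uvular stop is [q], so /c/ → [q].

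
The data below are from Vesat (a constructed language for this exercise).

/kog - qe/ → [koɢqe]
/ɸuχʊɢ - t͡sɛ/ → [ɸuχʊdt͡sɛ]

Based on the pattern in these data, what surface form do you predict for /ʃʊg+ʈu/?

[ʃʊɖʈu]

The data show regressive place assimilation: /g/ → [ɢ] before /q/; /ɢ/ → [d] before /t͡s/. In each pair only place changes, matching the following consonant, while manner and voice stay constant.
The rule targets /g/ (voiced velar stop), which sits before the trigger /ʈ/ (retroflex).
The voiced retroflex stop is [ɖ], so /g/ → [ɖ].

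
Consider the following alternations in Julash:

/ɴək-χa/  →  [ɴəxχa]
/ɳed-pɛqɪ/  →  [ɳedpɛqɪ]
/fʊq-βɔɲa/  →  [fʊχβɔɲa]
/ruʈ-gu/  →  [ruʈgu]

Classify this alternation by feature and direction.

regressive manner assimilation

The segment that alternates is /k/, which surfaces as [x] when adjacent to /χ/.
The change stop → fricative matches the manner of the following /χ/, identifying this as manner assimilation.
Place and voice are unchanged, so the assimilation is partial, not total.
The same holds elsewhere in the data: /q/ → [χ] before /β/ (stop → fricative, matching a fricative) — only manner changes, and always toward the following segment.
Nothing changes in [ɳedpɛqɪ], [ruʈgu]: there the adjacent consonants already agree in manner (/d/ and /p/ are both stops; /ʈ/ and /g/ are both stops), so these forms are consistent with the same rule.
Since the segment that changes precedes the conditioning segment, the assimilation is regressive.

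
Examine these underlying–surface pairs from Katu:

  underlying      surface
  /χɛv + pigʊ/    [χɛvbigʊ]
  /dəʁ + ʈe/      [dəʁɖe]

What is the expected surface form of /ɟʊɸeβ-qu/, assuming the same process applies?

[ɟʊɸeβɢu]

The data show progressive voicing assimilation: /p/ → [b] after /v/; /ʈ/ → [ɖ] after /ʁ/. In each pair only voicing changes, matching the preceding consonant, while place and manner stay constant.
/q/ is a voiceless uvular stop. The preceding trigger /β/ is voiced, so /q/ must become voiced as well.
Changing only its voicing to voiced gives [ɢ] — the voiced uvular stop.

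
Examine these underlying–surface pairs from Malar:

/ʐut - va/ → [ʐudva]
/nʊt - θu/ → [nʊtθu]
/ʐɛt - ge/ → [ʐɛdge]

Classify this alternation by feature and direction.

regressive voicing assimilation

Underlying /t/ is realised as [d] next to /v/; /v/ itself does not change.
/t/ is voiceless while /v/ is voiced; the output [d] is voiced, matching the trigger — so the feature that spreads is voicing.
Place and manner are unchanged, so the assimilation is partial, not total.
The same holds elsewhere in the data: /t/ → [d] before /g/ (voiceless → voiced, matching voiced) — only voicing changes, and always toward the following segment.
Nothing changes in [nʊtθu]: there the adjacent consonants already agree in voicing (/t/ and /θ/ are both voiceless), so this form is consistent with the same rule.
The trigger is the following segment, so the direction is regressive (anticipatory).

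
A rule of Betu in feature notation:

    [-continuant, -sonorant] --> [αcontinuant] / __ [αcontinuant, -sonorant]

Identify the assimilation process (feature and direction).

regressive manner assimilation

The shared variable α links the value of [continuant] on the target to that of the neighbouring obstruent. [continuant] distinguishes stops from fricatives — a manner-of-articulation feature — so this is manner assimilation.
Since the environment is written after the underscore, the trigger follows the target; the direction is regressive.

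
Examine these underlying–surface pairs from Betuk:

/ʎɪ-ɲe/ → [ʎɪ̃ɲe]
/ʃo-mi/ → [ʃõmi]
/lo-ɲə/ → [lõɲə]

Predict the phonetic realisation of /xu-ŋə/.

The data show regressive nasality assimilation (vowel nasalisation): /ɪ/ → [ɪ̃] before /ɲ/; /o/ → [õ] before /m/; /o/ → [õ] before /ɲ/ — a vowel is nasalised by an immediately following nasal consonant.
The vowel /u/ is adjacent to the following nasal /ŋ/, so it acquires [+nasal] and surfaces as [ũ].

[xũŋə]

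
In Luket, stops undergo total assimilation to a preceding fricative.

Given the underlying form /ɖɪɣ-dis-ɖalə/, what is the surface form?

/d/ is the segment targeted by the rule; it sits immediately after /ɣ/, so it assimilates completely and surfaces as [ɣ].
The same rule applies at the second boundary: /ɖ/ → [s] next to /s/.

[ɖɪɣɣissalə]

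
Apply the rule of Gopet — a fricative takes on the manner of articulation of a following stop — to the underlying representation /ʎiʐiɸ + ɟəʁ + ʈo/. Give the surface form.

[ʎiʐipɟəɢʈo]

/ɸ/ is a voiceless bilabial fricative. The following trigger /ɟ/ is a stop, so /ɸ/ must become a stop as well.
Changing only its manner to stop gives [p] — the voiceless bilabial stop.
At the second juncture, /ʁ/ likewise becomes [ɢ] adjacent to /ʈ/.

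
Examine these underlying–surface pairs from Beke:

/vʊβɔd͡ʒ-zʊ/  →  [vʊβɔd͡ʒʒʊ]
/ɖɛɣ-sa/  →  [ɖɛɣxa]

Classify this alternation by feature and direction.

progressive place assimilation

Underlying /z/ is realised as [ʒ] next to /d͡ʒ/; /d͡ʒ/ itself does not change.
The change alveolar → postalveolar matches the place of the preceding /d͡ʒ/, identifying this as place assimilation.
Manner and voice are unchanged, so the assimilation is partial, not total.
Checking the remaining alternation: /s/ → [x] after /ɣ/ (alveolar → velar, matching velar) — only place changes, and always toward the preceding segment.
Since the segment that changes follows the conditioning segment, the assimilation is progressive.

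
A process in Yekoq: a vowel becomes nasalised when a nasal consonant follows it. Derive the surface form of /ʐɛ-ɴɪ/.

/ɛ/ sits next to the nasal /ɴ/ and is therefore nasalised to [ɛ̃].

[ʐɛ̃ɴɪ]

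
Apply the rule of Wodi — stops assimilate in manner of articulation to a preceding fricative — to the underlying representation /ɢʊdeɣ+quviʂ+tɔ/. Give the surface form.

[ɢʊdeɣχuviʂsɔ]

The rule targets /q/ (voiceless uvular stop), which sits after the trigger /ɣ/ (fricative).
Changing only its manner to fricative gives [χ] — the voiceless uvular fricative.
The same rule applies at the second boundary: /t/ → [s] next to /ʂ/.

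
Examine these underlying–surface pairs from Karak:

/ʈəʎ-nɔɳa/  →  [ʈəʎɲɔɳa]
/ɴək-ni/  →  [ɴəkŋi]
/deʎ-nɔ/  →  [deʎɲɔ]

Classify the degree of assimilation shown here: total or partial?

partial assimilation

The segment that alternates is /n/, which surfaces as [ɲ] when adjacent to /ʎ/.
/n/ is alveolar while /ʎ/ is palatal; the output [ɲ] is palatal, matching the trigger — so the feature that spreads is place.
Manner and voice are unchanged, so the assimilation is partial, not total.
The other alternating form patterns the same way: /n/ → [ŋ] after /k/ (alveolar → velar, matching velar) — only place changes, and always toward the preceding segment.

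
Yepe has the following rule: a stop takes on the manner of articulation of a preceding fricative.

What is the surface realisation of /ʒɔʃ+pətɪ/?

[ʒɔʃɸətɪ]

/p/ is a voiceless bilabial stop. The preceding trigger /ʃ/ is a fricative, so /p/ must become a fricative as well.
The voiceless bilabial fricative is [ɸ], so /p/ → [ɸ].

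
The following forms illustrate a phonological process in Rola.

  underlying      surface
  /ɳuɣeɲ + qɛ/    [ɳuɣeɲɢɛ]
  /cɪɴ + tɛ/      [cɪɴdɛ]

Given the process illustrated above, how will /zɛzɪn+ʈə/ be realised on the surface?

[zɛzɪnɖə]

The data show progressive voicing assimilation: /q/ → [ɢ] after /ɲ/; /t/ → [d] after /ɴ/. In each pair only voicing changes, matching the preceding consonant, while place and manner stay constant.
/ʈ/ is a voiceless retroflex stop. The preceding trigger /n/ is voiced, so /ʈ/ must become voiced as well.
A voiced retroflex stop is [ɖ], so the surface segment is [ɖ].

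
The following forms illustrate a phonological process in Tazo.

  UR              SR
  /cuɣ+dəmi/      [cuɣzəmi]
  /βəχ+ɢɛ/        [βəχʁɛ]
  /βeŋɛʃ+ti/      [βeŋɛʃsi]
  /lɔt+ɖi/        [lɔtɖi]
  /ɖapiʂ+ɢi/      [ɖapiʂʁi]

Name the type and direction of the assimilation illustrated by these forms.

progressive manner assimilation

The segment that alternates is /d/, which surfaces as [z] when adjacent to /ɣ/.
/d/ is a stop while /ɣ/ is a fricative; the output [z] is a fricative, matching the trigger — so the feature that spreads is manner.
Place and voice are unchanged, so the assimilation is partial, not total.
Checking the remaining alternations: /ɢ/ → [ʁ] after /χ/ (stop → fricative, matching a fricative); /t/ → [s] after /ʃ/ (stop → fricative, matching a fricative); /ɢ/ → [ʁ] after /ʂ/ (stop → fricative, matching a fricative) — only manner changes, and always toward the preceding segment.
Nothing changes in [lɔtɖi]: there the adjacent consonants already agree in manner (/ɖ/ and /t/ are both stops), so this form is consistent with the same rule.
The trigger is the preceding segment, so the direction is progressive (perseverative).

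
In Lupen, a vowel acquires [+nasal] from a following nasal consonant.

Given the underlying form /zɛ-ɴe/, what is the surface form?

[zɛ̃ɴe]

/ɛ/ sits next to the nasal /ɴ/ and is therefore nasalised to [ɛ̃].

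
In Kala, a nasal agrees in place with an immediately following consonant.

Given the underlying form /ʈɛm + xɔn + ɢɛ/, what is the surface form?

[ʈɛŋxɔɴɢɛ]

The rule targets /m/ (voiced bilabial nasal), which sits before the trigger /x/ (velar).
Changing only its place to velar gives [ŋ] — the voiced velar nasal.
At the second juncture, /n/ likewise becomes [ɴ] adjacent to /ɢ/.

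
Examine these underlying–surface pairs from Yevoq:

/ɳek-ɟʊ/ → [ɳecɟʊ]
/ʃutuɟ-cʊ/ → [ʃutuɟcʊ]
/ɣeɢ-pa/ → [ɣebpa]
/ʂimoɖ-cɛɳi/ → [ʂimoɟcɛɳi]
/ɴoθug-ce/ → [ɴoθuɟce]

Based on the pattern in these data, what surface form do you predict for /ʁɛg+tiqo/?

The data show regressive place assimilation: /k/ → [c] before /ɟ/; /ɢ/ → [b] before /p/; /ɖ/ → [ɟ] before /c/; /g/ → [ɟ] before /c/. In each pair only place changes, matching the following consonant, while manner and voice stay constant.
Nothing changes in [ʃutuɟcʊ]: there the adjacent consonants already agree in place (/ɟ/ and /c/ are both palatal), so this form is consistent with the same rule.
The rule targets /g/ (voiced velar stop), which sits before the trigger /t/ (alveolar).
A voiced alveolar stop is [d], so the surface segment is [d].

[ʁɛdtiqo]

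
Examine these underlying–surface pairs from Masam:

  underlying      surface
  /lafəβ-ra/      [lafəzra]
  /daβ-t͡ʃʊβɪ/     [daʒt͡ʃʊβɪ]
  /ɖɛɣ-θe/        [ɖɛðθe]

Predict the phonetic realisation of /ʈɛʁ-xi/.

[ʈɛɣxi]

The data show regressive place assimilation: /β/ → [z] before /r/; /β/ → [ʒ] before /t͡ʃ/; /ɣ/ → [ð] before /θ/. In each pair only place changes, matching the following consonant, while manner and voice stay constant.
/ʁ/ is a voiced uvular fricative. The following trigger /x/ is velar, so /ʁ/ must become velar as well.
A voiced velar fricative is [ɣ], so the surface segment is [ɣ].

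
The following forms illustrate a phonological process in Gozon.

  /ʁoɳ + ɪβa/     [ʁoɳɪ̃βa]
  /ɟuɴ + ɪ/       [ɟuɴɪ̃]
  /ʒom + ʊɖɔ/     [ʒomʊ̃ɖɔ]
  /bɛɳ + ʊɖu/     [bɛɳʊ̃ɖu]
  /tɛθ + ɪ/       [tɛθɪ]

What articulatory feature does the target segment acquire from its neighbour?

nasality

The vowel /ɪ/ surfaces as nasalised [ɪ̃] next to the preceding nasal /ɳ/ — it has acquired the [+nasal] feature of its neighbour.
Likewise in the remaining data: /ɪ/ → [ɪ̃] after /ɴ/; /ʊ/ → [ʊ̃] after /m/; /ʊ/ → [ʊ̃] after /ɳ/ — each time a vowel is nasalised next to a preceding nasal.
No change occurs in [tɛθɪ] because the vowel at the boundary is adjacent to an oral consonant, not a nasal (/ɪ/ next to /θ/).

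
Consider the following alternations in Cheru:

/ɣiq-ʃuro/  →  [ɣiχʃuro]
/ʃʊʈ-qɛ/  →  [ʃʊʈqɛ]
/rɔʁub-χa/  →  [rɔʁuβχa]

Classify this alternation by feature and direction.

Comparing underlying and surface forms, /q/ → [χ] is the alternation; the neighbouring /ʃ/ is constant.
The change stop → fricative matches the manner of the following /ʃ/, identifying this as manner assimilation.
Place and voice are unchanged, so the assimilation is partial, not total.
The other alternating form patterns the same way: /b/ → [β] before /χ/ (stop → fricative, matching a fricative) — only manner changes, and always toward the following segment.
No alternation appears in [ʃʊʈqɛ]: there the adjacent consonants already agree in manner (/ʈ/ and /q/ are both stops), so this form is consistent with the same rule.
The trigger is the following segment, so the direction is regressive (anticipatory).

regressive manner assimilation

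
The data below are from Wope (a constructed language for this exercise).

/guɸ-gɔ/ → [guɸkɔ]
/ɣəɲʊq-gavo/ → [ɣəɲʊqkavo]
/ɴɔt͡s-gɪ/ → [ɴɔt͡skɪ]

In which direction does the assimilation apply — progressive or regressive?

Comparing underlying and surface forms, /g/ → [k] is the alternation; the neighbouring /ɸ/ is constant.
/g/ is voiced while /ɸ/ is voiceless; the output [k] is voiceless, matching the trigger — so the feature that spreads is voicing.
The same holds elsewhere in the data: /g/ → [k] after /q/ (voiced → voiceless, matching voiceless); /g/ → [k] after /t͡s/ (voiced → voiceless, matching voiceless) — only voicing changes, and always toward the preceding segment.
Since the segment that changes follows the conditioning segment, the assimilation is progressive.

progressive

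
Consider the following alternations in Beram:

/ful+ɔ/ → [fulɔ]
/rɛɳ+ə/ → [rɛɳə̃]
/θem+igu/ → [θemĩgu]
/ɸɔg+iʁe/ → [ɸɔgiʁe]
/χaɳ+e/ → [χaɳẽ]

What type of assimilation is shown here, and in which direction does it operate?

The vowel /ə/ surfaces as nasalised [ə̃] next to the preceding nasal /ɳ/ — it has acquired the [+nasal] feature of its neighbour.
Likewise in the remaining data: /i/ → [ĩ] after /m/; /e/ → [ẽ] after /ɳ/ — each time a vowel is nasalised next to a preceding nasal.
No change occurs in [fulɔ], [ɸɔgiʁe] because the vowel at the boundary is adjacent to an oral consonant, not a nasal (/ɔ/ next to /l/; /i/ next to /g/).
Because the conditioning nasal is to the left of the vowel that changes, the process is progressive (perseverative).

progressive nasality assimilation (vowel nasalisation)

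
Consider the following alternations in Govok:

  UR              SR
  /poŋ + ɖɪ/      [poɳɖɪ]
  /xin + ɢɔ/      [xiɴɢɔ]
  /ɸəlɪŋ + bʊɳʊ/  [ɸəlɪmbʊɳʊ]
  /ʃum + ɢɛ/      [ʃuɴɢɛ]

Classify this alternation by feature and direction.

regressive place assimilation

The segment that alternates is /ŋ/, which surfaces as [ɳ] when adjacent to /ɖ/.
The change velar → retroflex matches the place of the following /ɖ/, identifying this as place assimilation.
Manner and voice are unchanged, so the assimilation is partial, not total.
Checking the remaining alternations: /n/ → [ɴ] before /ɢ/ (alveolar → uvular, matching uvular); /ŋ/ → [m] before /b/ (velar → bilabial, matching bilabial); /m/ → [ɴ] before /ɢ/ (bilabial → uvular, matching uvular) — only place changes, and always toward the following segment.
Since the segment that changes precedes the conditioning segment, the assimilation is regressive.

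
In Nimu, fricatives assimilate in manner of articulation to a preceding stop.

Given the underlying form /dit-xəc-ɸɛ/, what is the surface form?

[ditkəcpɛ]

/x/ is a voiceless velar fricative. The preceding trigger /t/ is a stop, so /x/ must become a stop as well.
A voiceless velar stop is [k], so the surface segment is [k].
The same rule applies at the second boundary: /ɸ/ → [p] next to /c/.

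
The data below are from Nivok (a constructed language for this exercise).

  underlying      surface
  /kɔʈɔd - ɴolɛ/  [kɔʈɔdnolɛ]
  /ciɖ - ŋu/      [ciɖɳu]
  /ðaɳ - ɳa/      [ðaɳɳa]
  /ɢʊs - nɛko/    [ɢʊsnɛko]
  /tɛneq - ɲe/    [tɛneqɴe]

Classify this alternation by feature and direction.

Comparing underlying and surface forms, /ɴ/ → [n] is the alternation; the neighbouring /d/ is constant.
/ɴ/ is uvular while /d/ is alveolar; the output [n] is alveolar, matching the trigger — so the feature that spreads is place.
Manner and voice are unchanged, so the assimilation is partial, not total.
The same holds elsewhere in the data: /ŋ/ → [ɳ] after /ɖ/ (velar → retroflex, matching retroflex); /ɲ/ → [ɴ] after /q/ (palatal → uvular, matching uvular) — only place changes, and always toward the preceding segment.
Nothing changes in [ðaɳɳa], [ɢʊsnɛko]: there the adjacent consonants already agree in place (/ɳ/ and /ɳ/ are both retroflex; /n/ and /s/ are both alveolar), so these forms are consistent with the same rule.
The trigger is the preceding segment, so the direction is progressive (perseverative).

progressive place assimilation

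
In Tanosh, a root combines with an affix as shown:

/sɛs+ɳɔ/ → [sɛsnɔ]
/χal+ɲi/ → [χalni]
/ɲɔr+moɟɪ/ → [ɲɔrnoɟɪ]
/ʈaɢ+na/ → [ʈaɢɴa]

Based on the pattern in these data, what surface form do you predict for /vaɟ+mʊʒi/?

[vaɟɲʊʒi]

The data show progressive place assimilation: /ɳ/ → [n] after /s/; /ɲ/ → [n] after /l/; /m/ → [n] after /r/; /n/ → [ɴ] after /ɢ/. In each pair only place changes, matching the preceding consonant, while manner and voice stay constant.
The rule targets /m/ (voiced bilabial nasal), which sits after the trigger /ɟ/ (palatal).
The voiced palatal nasal is [ɲ], so /m/ → [ɲ].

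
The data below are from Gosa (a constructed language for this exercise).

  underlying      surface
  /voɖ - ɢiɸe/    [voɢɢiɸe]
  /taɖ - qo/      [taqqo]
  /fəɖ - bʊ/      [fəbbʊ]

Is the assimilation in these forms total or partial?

Underlying /ɖ/ is realised as [q] next to /q/; /q/ itself does not change.
The output [q] is identical to the trigger /q/ — every feature (place, manner, voicing) has been copied — so this is total assimilation.
The other forms behave the same way: /ɖ/ → [ɢ] before /ɢ/; /ɖ/ → [b] before /b/ — in each case the output is a copy of the following consonant.

total assimilation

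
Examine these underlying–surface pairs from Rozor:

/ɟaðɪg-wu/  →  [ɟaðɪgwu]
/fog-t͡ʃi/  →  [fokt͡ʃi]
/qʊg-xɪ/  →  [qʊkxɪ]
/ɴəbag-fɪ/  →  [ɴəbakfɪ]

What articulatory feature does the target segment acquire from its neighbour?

voicing

The segment that alternates is /g/, which surfaces as [k] when adjacent to /t͡ʃ/.
The change voiced → voiceless matches the voicing of the following /t͡ʃ/, identifying this as voicing assimilation.
The same holds elsewhere in the data: /g/ → [k] before /x/ (voiced → voiceless, matching voiceless); /g/ → [k] before /f/ (voiced → voiceless, matching voiceless) — only voicing changes, and always toward the following segment.
No alternation appears in [ɟaðɪgwu]: there the adjacent consonants already agree in voicing (/g/ and /w/ are both voiced), so this form is consistent with the same rule.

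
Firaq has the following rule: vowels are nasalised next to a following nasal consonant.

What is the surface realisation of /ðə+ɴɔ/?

[ðə̃ɴɔ]

The vowel /ə/ is adjacent to the following nasal /ɴ/, so it acquires [+nasal] and surfaces as [ə̃].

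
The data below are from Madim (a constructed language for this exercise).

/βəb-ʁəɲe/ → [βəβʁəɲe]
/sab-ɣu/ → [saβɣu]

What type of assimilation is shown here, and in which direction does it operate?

The segment that alternates is /b/, which surfaces as [β] when adjacent to /ʁ/.
/b/ is a stop while /ʁ/ is a fricative; the output [β] is a fricative, matching the trigger — so the feature that spreads is manner.
Place and voice are unchanged, so the assimilation is partial, not total.
Checking the remaining alternation: /b/ → [β] before /ɣ/ (stop → fricative, matching a fricative) — only manner changes, and always toward the following segment.
Since the segment that changes precedes the conditioning segment, the assimilation is regressive.

regressive manner assimilation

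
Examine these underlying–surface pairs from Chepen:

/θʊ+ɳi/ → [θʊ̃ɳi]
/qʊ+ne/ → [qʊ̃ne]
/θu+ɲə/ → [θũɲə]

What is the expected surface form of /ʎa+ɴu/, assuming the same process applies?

The data show regressive nasality assimilation (vowel nasalisation): /ʊ/ → [ʊ̃] before /ɳ/; /ʊ/ → [ʊ̃] before /n/; /u/ → [ũ] before /ɲ/ — a vowel is nasalised by an immediately following nasal consonant.
/a/ sits next to the nasal /ɴ/ and is therefore nasalised to [ã].

[ʎãɴu]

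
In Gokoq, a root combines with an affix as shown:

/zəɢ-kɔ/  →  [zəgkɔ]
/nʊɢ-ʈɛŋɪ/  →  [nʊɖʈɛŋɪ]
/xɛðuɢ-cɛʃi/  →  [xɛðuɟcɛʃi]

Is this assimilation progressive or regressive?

Underlying /ɢ/ is realised as [g] next to /k/; /k/ itself does not change.
The change uvular → velar matches the place of the following /k/, identifying this as place assimilation.
The same holds elsewhere in the data: /ɢ/ → [ɖ] before /ʈ/ (uvular → retroflex, matching retroflex); /ɢ/ → [ɟ] before /c/ (uvular → palatal, matching palatal) — only place changes, and always toward the following segment.
The trigger is the following segment, so the direction is regressive (anticipatory).

regressive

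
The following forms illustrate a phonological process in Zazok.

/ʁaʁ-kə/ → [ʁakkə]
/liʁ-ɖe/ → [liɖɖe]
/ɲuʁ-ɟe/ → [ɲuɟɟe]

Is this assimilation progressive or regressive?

regressive

The segment that alternates is /ʁ/, which surfaces as [k] when adjacent to /k/.
The output [k] is identical to the trigger /k/ — every feature (place, manner, voicing) has been copied — so this is total assimilation.
The remaining alternations confirm this: /ʁ/ → [ɖ] before /ɖ/; /ʁ/ → [ɟ] before /ɟ/ — in each case the output is a copy of the following consonant.
Since the segment that changes precedes the conditioning segment, the assimilation is regressive.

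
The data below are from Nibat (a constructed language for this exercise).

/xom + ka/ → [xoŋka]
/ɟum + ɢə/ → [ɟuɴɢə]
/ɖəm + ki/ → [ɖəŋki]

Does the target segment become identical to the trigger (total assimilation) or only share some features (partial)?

partial assimilation

The segment that alternates is /m/, which surfaces as [ŋ] when adjacent to /k/.
/m/ is bilabial while /k/ is velar; the output [ŋ] is velar, matching the trigger — so the feature that spreads is place.
Manner and voice are unchanged, so the assimilation is partial, not total.
The same holds elsewhere in the data: /m/ → [ɴ] before /ɢ/ (bilabial → uvular, matching uvular) — only place changes, and always toward the following segment.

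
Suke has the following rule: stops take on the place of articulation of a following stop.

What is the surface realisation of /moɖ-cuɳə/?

/ɖ/ is a voiced retroflex stop. The following trigger /c/ is palatal, so /ɖ/ must become palatal as well.
A voiced palatal stop is [ɟ], so the surface segment is [ɟ].

[moɟcuɳə]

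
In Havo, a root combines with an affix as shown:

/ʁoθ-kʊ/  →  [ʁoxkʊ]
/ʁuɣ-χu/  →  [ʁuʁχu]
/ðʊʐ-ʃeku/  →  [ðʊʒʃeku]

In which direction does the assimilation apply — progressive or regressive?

regressive

Comparing underlying and surface forms, /θ/ → [x] is the alternation; the neighbouring /k/ is constant.
The change dental → velar matches the place of the following /k/, identifying this as place assimilation.
The other alternating forms pattern the same way: /ɣ/ → [ʁ] before /χ/ (velar → uvular, matching uvular); /ʐ/ → [ʒ] before /ʃ/ (retroflex → postalveolar, matching postalveolar) — only place changes, and always toward the following segment.
The trigger is the following segment, so the direction is regressive (anticipatory).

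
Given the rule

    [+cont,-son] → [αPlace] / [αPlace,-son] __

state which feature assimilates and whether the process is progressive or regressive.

progressive place assimilation

The shared variable α links the value of the place features (abbreviated [Place]) on the target to the same value on the neighbouring segment, so place is the feature that assimilates.
Since the environment is written before the underscore, the trigger precedes the target; the direction is progressive.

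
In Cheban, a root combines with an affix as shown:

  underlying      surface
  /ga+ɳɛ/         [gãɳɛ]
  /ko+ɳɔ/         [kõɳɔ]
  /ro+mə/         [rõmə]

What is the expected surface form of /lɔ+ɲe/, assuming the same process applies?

The data show regressive nasality assimilation (vowel nasalisation): /a/ → [ã] before /ɳ/; /o/ → [õ] before /ɳ/; /o/ → [õ] before /m/ — a vowel is nasalised by an immediately following nasal consonant.
/ɔ/ sits next to the nasal /ɲ/ and is therefore nasalised to [ɔ̃].

[lɔ̃ɲe]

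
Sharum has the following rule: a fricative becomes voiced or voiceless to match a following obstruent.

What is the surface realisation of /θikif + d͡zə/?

The rule targets /f/ (voiceless labiodental fricative), which sits before the trigger /d͡z/ (voiced).
Changing only its voicing to voiced gives [v] — the voiced labiodental fricative.

[θikivd͡zə]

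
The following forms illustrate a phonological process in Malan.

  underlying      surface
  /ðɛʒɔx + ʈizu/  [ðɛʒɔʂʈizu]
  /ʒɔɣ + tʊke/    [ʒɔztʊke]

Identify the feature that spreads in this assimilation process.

place

Comparing underlying and surface forms, /x/ → [ʂ] is the alternation; the neighbouring /ʈ/ is constant.
The change velar → retroflex matches the place of the following /ʈ/, identifying this as place assimilation.
The other alternating form patterns the same way: /ɣ/ → [z] before /t/ (velar → alveolar, matching alveolar) — only place changes, and always toward the following segment.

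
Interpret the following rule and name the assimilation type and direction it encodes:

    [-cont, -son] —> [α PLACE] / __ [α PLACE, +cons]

The rule copies the place features (abbreviated [PLACE]) from the environment onto the target, so the assimilating feature is place.
The conditioning segment sits to the right of the focus bar, meaning the trigger follows the segment that changes — regressive assimilation.

regressive place assimilation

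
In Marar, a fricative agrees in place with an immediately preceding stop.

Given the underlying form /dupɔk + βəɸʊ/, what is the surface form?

The rule targets /β/ (voiced bilabial fricative), which sits after the trigger /k/ (velar).
The voiced velar fricative is [ɣ], so /β/ → [ɣ].

[dupɔkɣəɸʊ]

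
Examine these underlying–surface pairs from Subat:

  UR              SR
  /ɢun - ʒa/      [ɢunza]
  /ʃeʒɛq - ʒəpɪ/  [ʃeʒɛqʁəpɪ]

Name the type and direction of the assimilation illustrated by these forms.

Comparing underlying and surface forms, /ʒ/ → [z] is the alternation; the neighbouring /n/ is constant.
The change postalveolar → alveolar matches the place of the preceding /n/, identifying this as place assimilation.
Manner and voice are unchanged, so the assimilation is partial, not total.
The other alternating form patterns the same way: /ʒ/ → [ʁ] after /q/ (postalveolar → uvular, matching uvular) — only place changes, and always toward the preceding segment.
The trigger is the preceding segment, so the direction is progressive (perseverative).

progressive place assimilation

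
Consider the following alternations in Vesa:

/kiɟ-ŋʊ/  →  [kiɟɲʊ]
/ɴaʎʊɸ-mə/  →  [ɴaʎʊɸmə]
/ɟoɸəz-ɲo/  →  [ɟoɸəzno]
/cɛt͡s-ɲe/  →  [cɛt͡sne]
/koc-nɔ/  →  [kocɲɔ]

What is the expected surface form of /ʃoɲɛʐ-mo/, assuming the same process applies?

[ʃoɲɛʐɳo]

The data show progressive place assimilation: /ŋ/ → [ɲ] after /ɟ/; /ɲ/ → [n] after /z/; /ɲ/ → [n] after /t͡s/; /n/ → [ɲ] after /c/. In each pair only place changes, matching the preceding consonant, while manner and voice stay constant.
No alternation appears in [ɴaʎʊɸmə]: there the adjacent consonants already agree in place (/m/ and /ɸ/ are both bilabial), so this form is consistent with the same rule.
The rule targets /m/ (voiced bilabial nasal), which sits after the trigger /ʐ/ (retroflex).
The voiced retroflex nasal is [ɳ], so /m/ → [ɳ].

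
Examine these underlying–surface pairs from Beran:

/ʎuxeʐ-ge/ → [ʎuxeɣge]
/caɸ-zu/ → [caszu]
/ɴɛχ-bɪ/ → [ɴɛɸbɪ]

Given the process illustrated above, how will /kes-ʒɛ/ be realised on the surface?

The data show regressive place assimilation: /ʐ/ → [ɣ] before /g/; /ɸ/ → [s] before /z/; /χ/ → [ɸ] before /b/. In each pair only place changes, matching the following consonant, while manner and voice stay constant.
/s/ is a voiceless alveolar fricative. The following trigger /ʒ/ is postalveolar, so /s/ must become postalveolar as well.
A voiceless postalveolar fricative is [ʃ], so the surface segment is [ʃ].

[keʃʒɛ]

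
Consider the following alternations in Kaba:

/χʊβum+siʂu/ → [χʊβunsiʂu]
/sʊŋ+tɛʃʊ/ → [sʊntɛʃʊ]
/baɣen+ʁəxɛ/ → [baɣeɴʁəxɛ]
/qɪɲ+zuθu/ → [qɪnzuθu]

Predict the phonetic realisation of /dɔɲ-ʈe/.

The data show regressive place assimilation: /m/ → [n] before /s/; /ŋ/ → [n] before /t/; /n/ → [ɴ] before /ʁ/; /ɲ/ → [n] before /z/. In each pair only place changes, matching the following consonant, while manner and voice stay constant.
/ɲ/ is a voiced palatal nasal. The following trigger /ʈ/ is retroflex, so /ɲ/ must become retroflex as well.
A voiced retroflex nasal is [ɳ], so the surface segment is [ɳ].

[dɔɳʈe]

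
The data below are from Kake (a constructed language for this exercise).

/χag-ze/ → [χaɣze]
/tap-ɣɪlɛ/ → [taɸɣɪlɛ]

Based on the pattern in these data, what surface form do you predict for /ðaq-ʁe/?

[ðaχʁe]

The data show regressive manner assimilation: /g/ → [ɣ] before /z/; /p/ → [ɸ] before /ɣ/. In each pair only manner changes, matching the following consonant, while place and voice stay constant.
The rule targets /q/ (voiceless uvular stop), which sits before the trigger /ʁ/ (fricative).
The voiceless uvular fricative is [χ], so /q/ → [χ].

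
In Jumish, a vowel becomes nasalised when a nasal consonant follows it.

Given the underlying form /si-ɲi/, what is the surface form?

/i/ sits next to the nasal /ɲ/ and is therefore nasalised to [ĩ].

[sĩɲi]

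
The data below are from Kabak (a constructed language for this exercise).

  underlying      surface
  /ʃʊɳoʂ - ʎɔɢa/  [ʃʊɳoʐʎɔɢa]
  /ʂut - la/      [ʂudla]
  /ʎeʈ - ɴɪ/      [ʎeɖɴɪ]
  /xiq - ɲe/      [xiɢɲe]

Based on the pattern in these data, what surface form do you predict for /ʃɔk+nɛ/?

[ʃɔgnɛ]

The data show regressive voicing assimilation: /ʂ/ → [ʐ] before /ʎ/; /t/ → [d] before /l/; /ʈ/ → [ɖ] before /ɴ/; /q/ → [ɢ] before /ɲ/. In each pair only voicing changes, matching the following consonant, while place and manner stay constant.
The rule targets /k/ (voiceless velar stop), which sits before the trigger /n/ (voiced).
A voiced velar stop is [g], so the surface segment is [g].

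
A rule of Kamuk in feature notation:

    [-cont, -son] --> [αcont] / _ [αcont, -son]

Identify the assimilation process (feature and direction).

The shared variable α links the value of [cont] on the target to that of the neighbouring obstruent. [cont] distinguishes stops from fricatives — a manner-of-articulation feature — so this is manner assimilation.
Since the environment is written after the underscore, the trigger follows the target; the direction is regressive.

regressive manner assimilation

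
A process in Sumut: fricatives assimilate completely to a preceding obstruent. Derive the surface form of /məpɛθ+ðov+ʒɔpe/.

/ð/ is the segment targeted by the rule; it sits immediately after /θ/, so it assimilates completely and surfaces as [θ].
At the second juncture, /ʒ/ likewise becomes [v] adjacent to /v/.

[məpɛθθovvɔpe]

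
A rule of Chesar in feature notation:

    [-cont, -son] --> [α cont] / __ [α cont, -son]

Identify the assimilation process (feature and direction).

The rule copies [cont] (continuancy) from the environment onto the target stops; since [±cont] encodes the stop/fricative manner contrast, the assimilating dimension is manner.
Since the environment is written after the underscore, the trigger follows the target; the direction is regressive.

regressive manner assimilation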